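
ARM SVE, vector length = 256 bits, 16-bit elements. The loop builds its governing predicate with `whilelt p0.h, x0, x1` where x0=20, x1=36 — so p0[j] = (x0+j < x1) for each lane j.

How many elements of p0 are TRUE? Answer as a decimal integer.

256-bit reg / 16-bit elem → 16 lanes
p0[j] = (20+j < 36); true for j=0..15 → 16 lanes set

vl = 16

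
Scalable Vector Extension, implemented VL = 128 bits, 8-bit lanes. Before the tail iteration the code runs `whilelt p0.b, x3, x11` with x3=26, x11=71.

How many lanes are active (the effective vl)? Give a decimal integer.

vl = 16

lane count: 128 div 8 = 16
active while 26+j < 71, i.e. j ∈ [0,45) capped at 16 ⇒ 16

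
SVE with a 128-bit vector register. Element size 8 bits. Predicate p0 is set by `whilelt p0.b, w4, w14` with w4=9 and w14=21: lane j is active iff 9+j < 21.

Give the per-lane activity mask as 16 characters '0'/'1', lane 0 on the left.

predicate = 1111111111110000

lane count: 128 div 8 = 16
p0[j] = (9+j < 21); true for j=0..11 → 12 lanes set
bits (lane 0 leftmost): 1111111111110000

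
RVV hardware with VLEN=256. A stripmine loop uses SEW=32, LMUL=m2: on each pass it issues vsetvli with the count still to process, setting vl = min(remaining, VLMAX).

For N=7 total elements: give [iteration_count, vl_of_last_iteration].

VLMAX = VLEN×LMUL/SEW = 256×2/32 = 16
7 elements at 16/iter → 1 passes, remainder 7 on the last

[iterations, last_vl] = [1, 7]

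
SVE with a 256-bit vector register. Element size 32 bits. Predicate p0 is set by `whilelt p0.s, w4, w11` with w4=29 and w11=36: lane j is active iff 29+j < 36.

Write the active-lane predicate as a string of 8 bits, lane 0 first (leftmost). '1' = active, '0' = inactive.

predicate = 11111110

256-bit reg / 32-bit elem → 8 lanes
active while 29+j < 36, i.e. j ∈ [0,7) capped at 8 ⇒ 7
bits (lane 0 leftmost): 11111110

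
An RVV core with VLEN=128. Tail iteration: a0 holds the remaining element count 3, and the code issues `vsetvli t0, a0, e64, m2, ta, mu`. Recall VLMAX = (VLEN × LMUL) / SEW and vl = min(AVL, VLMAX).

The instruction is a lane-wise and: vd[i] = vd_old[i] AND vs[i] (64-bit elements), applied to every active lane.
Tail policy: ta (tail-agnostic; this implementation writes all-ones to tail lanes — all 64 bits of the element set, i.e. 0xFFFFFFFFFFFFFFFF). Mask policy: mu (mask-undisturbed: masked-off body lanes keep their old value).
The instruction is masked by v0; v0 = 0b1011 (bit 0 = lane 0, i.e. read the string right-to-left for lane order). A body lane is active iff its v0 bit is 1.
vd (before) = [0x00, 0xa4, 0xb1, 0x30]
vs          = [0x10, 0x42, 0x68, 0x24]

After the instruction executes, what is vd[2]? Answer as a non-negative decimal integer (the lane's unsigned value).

vd[2] = 177

VLMAX = (128 × 2) / 64 = 4 lanes
AVL=3 ≤ VLMAX=4, so vl = 3
vd[0] and(0x00,0x10) -> 0x00
vd[1] and(0xa4,0x42) -> 0x00
vd[2] mask-off/keep -> 0xb1
vd[3] tail/ones -> 0xffffffffffffffff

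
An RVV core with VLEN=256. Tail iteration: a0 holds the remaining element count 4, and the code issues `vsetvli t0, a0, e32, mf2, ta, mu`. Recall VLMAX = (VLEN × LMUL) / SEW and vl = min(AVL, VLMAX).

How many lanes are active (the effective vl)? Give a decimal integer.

vl = 4

VLMAX = VLEN×LMUL/SEW = 256×1/2/32 = 4
vl ← min(4, 4) = 4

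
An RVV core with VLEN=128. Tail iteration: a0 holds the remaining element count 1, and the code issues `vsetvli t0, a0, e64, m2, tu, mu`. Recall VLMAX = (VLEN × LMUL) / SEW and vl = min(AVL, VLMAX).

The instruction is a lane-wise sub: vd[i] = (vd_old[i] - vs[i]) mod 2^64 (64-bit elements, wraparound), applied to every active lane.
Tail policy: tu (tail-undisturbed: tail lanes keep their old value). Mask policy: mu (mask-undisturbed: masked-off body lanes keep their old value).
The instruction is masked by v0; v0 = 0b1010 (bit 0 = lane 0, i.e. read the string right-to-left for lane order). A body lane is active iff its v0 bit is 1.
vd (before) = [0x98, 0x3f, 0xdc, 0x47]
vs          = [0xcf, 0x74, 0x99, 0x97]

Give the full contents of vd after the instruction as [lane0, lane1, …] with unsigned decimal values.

VLMAX = (128 × 2) / 64 = 4 lanes
vl = min(AVL, VLMAX) = min(1, 4) = 1
  i=0: mask-off/keep → 152
  i=1: tail/keep → 63
  i=2: tail/keep → 220
  i=3: tail/keep → 71

vd = [152, 63, 220, 71]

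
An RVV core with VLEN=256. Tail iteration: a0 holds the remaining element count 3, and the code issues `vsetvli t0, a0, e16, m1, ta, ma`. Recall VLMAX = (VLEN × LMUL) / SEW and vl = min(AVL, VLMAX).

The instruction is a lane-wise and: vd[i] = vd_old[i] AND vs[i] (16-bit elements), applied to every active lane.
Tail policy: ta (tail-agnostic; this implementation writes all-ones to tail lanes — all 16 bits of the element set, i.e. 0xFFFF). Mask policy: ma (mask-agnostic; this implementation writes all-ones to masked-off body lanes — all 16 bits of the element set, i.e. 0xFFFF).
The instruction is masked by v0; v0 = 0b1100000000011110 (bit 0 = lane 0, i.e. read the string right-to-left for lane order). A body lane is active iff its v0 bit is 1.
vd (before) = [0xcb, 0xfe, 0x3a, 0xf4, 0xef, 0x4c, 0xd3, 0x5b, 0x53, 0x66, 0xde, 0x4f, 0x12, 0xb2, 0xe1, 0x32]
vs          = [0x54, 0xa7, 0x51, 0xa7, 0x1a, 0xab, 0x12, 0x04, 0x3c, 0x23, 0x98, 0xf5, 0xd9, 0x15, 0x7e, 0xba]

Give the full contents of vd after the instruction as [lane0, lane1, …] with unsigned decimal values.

VLMAX = VLEN×LMUL/SEW = 256×1/16 = 16
vl = min(AVL, VLMAX) = min(3, 16) = 3
lane  0: mask-off/ones ⇒ 0xffff
lane  1: and(0xfe,0xa7) ⇒ 0xa6
lane  2: and(0x3a,0x51) ⇒ 0x10
lane  3: tail/ones ⇒ 0xffff
lane  4: tail/ones ⇒ 0xffff
lane  5: tail/ones ⇒ 0xffff
lane  6: tail/ones ⇒ 0xffff
lane  7: tail/ones ⇒ 0xffff
lane  8: tail/ones ⇒ 0xffff
lane  9: tail/ones ⇒ 0xffff
lane 10: tail/ones ⇒ 0xffff
lane 11: tail/ones ⇒ 0xffff
lane 12: tail/ones ⇒ 0xffff
lane 13: tail/ones ⇒ 0xffff
lane 14: tail/ones ⇒ 0xffff
lane 15: tail/ones ⇒ 0xffff

vd = [65535, 166, 16, 65535, 65535, 65535, 65535, 65535, 65535, 65535, 65535, 65535, 65535, 65535, 65535, 65535]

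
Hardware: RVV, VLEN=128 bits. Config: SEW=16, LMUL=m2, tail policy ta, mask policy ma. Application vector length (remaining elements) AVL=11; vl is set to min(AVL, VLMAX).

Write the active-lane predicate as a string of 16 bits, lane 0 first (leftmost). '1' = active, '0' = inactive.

VLMAX = (128 × 2) / 16 = 16 lanes
vl ← min(11, 16) = 11
bits (lane 0 leftmost): 1111111111100000

predicate = 1111111111100000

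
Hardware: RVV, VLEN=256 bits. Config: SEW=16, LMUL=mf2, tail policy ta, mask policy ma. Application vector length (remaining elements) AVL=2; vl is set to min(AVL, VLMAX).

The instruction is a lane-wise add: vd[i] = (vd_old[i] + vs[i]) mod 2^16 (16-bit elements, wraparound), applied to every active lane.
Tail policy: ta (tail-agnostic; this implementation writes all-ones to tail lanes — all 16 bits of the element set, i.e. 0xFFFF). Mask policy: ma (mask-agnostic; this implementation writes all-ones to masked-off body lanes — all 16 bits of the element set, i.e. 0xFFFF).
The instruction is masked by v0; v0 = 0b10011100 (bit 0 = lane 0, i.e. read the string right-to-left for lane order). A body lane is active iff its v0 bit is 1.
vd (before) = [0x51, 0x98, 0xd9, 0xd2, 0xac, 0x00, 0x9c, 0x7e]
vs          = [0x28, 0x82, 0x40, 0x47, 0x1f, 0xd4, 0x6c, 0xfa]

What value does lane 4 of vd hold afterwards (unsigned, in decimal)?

vd[4] = 65535

lanes per group: 256·1/2/16 = 8
AVL=2 ≤ VLMAX=8, so vl = 2
[0] mask-off/ones = 0xffff
[1] mask-off/ones = 0xffff
[2] tail/ones = 0xffff
[3] tail/ones = 0xffff
[4] tail/ones = 0xffff
[5] tail/ones = 0xffff
[6] tail/ones = 0xffff
[7] tail/ones = 0xffff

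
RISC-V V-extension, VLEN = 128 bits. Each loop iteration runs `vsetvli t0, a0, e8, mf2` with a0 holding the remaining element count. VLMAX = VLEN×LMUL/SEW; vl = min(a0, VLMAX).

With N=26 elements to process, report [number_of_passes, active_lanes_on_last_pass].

[iterations, last_vl] = [4, 2]

VLMAX = VLEN×LMUL/SEW = 128×1/2/8 = 8
iterations = ceil(26/8) = 4; final-pass vl = 2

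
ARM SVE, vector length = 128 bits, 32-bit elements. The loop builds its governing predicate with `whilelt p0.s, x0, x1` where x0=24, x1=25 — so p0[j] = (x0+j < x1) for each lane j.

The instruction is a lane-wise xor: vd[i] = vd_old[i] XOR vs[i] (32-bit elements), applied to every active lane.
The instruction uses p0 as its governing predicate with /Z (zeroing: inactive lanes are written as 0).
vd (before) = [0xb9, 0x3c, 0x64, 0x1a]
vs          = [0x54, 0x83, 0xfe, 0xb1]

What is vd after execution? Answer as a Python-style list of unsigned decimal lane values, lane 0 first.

vd = [237, 0, 0, 0]

128-bit reg / 32-bit elem → 4 lanes
active while 24+j < 25, i.e. j ∈ [0,1) capped at 4 ⇒ 1
[0] xor(0xb9,0x54) = 0xed
[1] tail/zero = 0x00
[2] tail/zero = 0x00
[3] tail/zero = 0x00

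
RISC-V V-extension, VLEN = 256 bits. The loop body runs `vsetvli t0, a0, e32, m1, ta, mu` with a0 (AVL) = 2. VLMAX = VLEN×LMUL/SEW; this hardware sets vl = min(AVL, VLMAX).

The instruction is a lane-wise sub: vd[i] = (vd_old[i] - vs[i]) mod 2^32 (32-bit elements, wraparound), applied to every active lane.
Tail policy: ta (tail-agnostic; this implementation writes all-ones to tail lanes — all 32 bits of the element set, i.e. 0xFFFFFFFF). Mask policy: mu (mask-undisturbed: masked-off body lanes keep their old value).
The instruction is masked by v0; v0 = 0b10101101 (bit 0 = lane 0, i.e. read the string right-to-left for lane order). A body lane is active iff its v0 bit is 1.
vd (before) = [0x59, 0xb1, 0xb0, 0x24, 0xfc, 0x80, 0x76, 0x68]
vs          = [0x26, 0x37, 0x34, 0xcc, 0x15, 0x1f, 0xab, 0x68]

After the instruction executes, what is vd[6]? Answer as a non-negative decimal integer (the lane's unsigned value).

vd[6] = 4294967295

lanes per group: 256·1/32 = 8
vl = min(AVL, VLMAX) = min(2, 8) = 2
lane  0: sub(0x59,0x26) ⇒ 0x33
lane  1: mask-off/keep ⇒ 0xb1
lane  2: tail/ones ⇒ 0xffffffff
lane  3: tail/ones ⇒ 0xffffffff
lane  4: tail/ones ⇒ 0xffffffff
lane  5: tail/ones ⇒ 0xffffffff
lane  6: tail/ones ⇒ 0xffffffff
lane  7: tail/ones ⇒ 0xffffffff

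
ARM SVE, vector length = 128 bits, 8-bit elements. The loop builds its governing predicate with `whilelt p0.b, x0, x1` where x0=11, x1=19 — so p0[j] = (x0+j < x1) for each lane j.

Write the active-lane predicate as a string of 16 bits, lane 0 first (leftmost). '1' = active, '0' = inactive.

lane count: 128 div 8 = 16
whilelt: lane j active iff 11+j < 19 → j < 8 → 8 active
bits (lane 0 leftmost): 1111111100000000

predicate = 1111111100000000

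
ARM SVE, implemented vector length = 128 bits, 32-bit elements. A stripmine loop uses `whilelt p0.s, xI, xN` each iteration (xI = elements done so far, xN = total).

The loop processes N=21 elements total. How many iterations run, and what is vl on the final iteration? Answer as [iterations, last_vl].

register lanes = 128/32 = 4
21 elements at 4/iter → 6 passes, remainder 1 on the last

[iterations, last_vl] = [6, 1]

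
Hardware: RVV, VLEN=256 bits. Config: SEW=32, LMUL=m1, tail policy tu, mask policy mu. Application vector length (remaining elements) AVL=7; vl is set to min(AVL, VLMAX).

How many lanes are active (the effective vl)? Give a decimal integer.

lanes per group: 256·1/32 = 8
AVL=7 ≤ VLMAX=8, so vl = 7

vl = 7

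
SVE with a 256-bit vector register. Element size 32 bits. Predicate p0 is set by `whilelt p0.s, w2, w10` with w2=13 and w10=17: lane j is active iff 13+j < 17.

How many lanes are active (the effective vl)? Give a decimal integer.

256-bit reg / 32-bit elem → 8 lanes
whilelt: lane j active iff 13+j < 17 → j < 4 → 4 active

vl = 4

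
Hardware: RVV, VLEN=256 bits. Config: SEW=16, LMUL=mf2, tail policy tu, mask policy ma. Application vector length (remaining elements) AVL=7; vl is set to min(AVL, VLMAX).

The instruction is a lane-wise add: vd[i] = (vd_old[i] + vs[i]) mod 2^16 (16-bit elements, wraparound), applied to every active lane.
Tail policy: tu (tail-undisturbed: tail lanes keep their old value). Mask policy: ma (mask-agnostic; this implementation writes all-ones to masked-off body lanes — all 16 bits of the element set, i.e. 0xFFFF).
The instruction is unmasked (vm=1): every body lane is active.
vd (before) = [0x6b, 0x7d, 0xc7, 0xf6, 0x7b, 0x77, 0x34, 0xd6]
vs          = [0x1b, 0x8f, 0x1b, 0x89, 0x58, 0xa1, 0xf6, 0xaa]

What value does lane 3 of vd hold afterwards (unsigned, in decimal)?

vd[3] = 383

lanes per group: 256·1/2/16 = 8
vl = min(AVL, VLMAX) = min(7, 8) = 7
lane  0: add(0x6b,0x1b) ⇒ 0x86
lane  1: add(0x7d,0x8f) ⇒ 0x10c
lane  2: add(0xc7,0x1b) ⇒ 0xe2
lane  3: add(0xf6,0x89) ⇒ 0x17f
lane  4: add(0x7b,0x58) ⇒ 0xd3
lane  5: add(0x77,0xa1) ⇒ 0x118
lane  6: add(0x34,0xf6) ⇒ 0x12a
lane  7: tail/keep ⇒ 0xd6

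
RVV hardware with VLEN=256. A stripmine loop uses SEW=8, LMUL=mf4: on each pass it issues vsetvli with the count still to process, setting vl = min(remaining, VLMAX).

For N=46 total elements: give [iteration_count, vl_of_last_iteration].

[iterations, last_vl] = [6, 6]

VLMAX = (256 × 1/4) / 8 = 8 lanes
46 elements at 8/iter → 6 passes, remainder 6 on the last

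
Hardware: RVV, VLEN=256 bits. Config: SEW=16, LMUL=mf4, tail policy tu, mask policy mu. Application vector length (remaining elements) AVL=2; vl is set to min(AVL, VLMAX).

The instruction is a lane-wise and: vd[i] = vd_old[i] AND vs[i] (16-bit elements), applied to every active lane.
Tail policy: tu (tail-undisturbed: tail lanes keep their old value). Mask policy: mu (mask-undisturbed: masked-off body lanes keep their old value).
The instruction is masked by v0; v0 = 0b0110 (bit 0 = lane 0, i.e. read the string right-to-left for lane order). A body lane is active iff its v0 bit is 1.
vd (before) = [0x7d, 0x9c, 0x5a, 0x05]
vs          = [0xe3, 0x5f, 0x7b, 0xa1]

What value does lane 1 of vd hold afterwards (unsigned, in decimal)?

vd[1] = 28

VLMAX = VLEN×LMUL/SEW = 256×1/4/16 = 4
vl ← min(2, 4) = 2
  i=0: mask-off/keep → 125
  i=1: and(0x9c,0x5f) → 28
  i=2: tail/keep → 90
  i=3: tail/keep → 5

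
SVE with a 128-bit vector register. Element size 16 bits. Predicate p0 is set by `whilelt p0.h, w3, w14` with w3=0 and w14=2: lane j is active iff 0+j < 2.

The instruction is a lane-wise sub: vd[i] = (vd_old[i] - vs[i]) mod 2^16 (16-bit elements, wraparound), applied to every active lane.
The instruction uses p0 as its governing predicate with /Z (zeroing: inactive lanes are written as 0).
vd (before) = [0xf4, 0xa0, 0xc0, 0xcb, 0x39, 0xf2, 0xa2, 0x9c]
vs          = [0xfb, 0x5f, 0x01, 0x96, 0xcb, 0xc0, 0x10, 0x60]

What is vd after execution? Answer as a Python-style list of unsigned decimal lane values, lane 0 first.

register lanes = 128/16 = 8
active while 0+j < 2, i.e. j ∈ [0,2) capped at 8 ⇒ 2
vd[0] sub(0xf4,0xfb) -> 0xfff9
vd[1] sub(0xa0,0x5f) -> 0x41
vd[2] tail/zero -> 0x00
vd[3] tail/zero -> 0x00
vd[4] tail/zero -> 0x00
vd[5] tail/zero -> 0x00
vd[6] tail/zero -> 0x00
vd[7] tail/zero -> 0x00

vd = [65529, 65, 0, 0, 0, 0, 0, 0]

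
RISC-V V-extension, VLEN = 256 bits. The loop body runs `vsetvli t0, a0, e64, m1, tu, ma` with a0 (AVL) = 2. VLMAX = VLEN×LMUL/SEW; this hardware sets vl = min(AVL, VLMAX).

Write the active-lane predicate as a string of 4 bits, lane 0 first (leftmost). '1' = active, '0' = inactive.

predicate = 1100

VLMAX = VLEN×LMUL/SEW = 256×1/64 = 4
vl ← min(2, 4) = 2
bits (lane 0 leftmost): 1100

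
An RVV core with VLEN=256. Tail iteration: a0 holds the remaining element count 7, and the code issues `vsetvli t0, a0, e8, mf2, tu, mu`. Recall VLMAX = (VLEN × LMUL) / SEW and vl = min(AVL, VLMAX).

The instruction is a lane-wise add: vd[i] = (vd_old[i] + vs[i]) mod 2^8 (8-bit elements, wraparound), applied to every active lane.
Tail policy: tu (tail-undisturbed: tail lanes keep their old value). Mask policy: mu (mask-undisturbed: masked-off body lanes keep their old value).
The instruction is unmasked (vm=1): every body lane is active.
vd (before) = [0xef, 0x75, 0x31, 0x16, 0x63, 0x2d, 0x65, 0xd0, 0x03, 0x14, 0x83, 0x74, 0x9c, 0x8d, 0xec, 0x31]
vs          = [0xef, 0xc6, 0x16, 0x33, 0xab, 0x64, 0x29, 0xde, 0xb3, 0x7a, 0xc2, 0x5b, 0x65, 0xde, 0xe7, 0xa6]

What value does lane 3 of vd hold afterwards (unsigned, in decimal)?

vd[3] = 73

VLMAX = (256 × 1/2) / 8 = 16 lanes
vl = min(AVL, VLMAX) = min(7, 16) = 7
[0] add(0xef,0xef) = 0xde
[1] add(0x75,0xc6) = 0x3b
[2] add(0x31,0x16) = 0x47
[3] add(0x16,0x33) = 0x49
[4] add(0x63,0xab) = 0x0e
[5] add(0x2d,0x64) = 0x91
[6] add(0x65,0x29) = 0x8e
[7] tail/keep = 0xd0
[8] tail/keep = 0x03
[9] tail/keep = 0x14
[10] tail/keep = 0x83
[11] tail/keep = 0x74
[12] tail/keep = 0x9c
[13] tail/keep = 0x8d
[14] tail/keep = 0xec
[15] tail/keep = 0x31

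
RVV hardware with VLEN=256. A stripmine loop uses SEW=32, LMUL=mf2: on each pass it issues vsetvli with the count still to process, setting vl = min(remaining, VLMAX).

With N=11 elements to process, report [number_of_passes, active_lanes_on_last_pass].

[iterations, last_vl] = [3, 3]

VLMAX = (256 × 1/2) / 32 = 4 lanes
N=11: ⌈11/4⌉ = 3 iters; last vl = 11 − 2×4 = 3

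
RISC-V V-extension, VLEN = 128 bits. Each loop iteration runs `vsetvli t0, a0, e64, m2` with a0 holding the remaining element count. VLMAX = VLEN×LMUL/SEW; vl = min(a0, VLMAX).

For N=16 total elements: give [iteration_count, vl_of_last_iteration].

VLMAX = (128 × 2) / 64 = 4 lanes
N=16: ⌈16/4⌉ = 4 iters; last vl = 16 − 3×4 = 4

[iterations, last_vl] = [4, 4]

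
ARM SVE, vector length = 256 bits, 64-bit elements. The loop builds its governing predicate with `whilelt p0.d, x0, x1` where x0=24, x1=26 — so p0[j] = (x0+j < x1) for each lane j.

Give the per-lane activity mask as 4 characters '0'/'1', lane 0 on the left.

predicate = 1100

256-bit reg / 64-bit elem → 4 lanes
whilelt: lane j active iff 24+j < 26 → j < 2 → 2 active
bits (lane 0 leftmost): 1100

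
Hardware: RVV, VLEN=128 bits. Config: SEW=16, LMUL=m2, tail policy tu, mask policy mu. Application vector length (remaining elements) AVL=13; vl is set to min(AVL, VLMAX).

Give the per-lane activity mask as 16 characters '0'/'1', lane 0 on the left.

predicate = 1111111111111000

VLMAX = VLEN×LMUL/SEW = 128×2/16 = 16
AVL=13 ≤ VLMAX=16, so vl = 13
bits (lane 0 leftmost): 1111111111111000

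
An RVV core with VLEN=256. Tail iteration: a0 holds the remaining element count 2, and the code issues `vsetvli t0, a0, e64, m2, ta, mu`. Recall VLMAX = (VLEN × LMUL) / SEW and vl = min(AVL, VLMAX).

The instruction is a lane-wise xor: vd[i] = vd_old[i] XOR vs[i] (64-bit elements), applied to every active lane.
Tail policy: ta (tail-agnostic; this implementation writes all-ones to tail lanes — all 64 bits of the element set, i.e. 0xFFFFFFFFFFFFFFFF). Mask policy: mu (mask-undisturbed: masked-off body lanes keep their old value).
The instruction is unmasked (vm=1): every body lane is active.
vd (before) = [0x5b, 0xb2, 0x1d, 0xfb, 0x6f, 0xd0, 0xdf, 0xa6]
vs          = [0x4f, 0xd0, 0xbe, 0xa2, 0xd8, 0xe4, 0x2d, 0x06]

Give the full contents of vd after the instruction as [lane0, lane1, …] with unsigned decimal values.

VLMAX = (256 × 2) / 64 = 8 lanes
vl = min(AVL, VLMAX) = min(2, 8) = 2
[0] xor(0x5b,0x4f) = 0x14
[1] xor(0xb2,0xd0) = 0x62
[2] tail/ones = 0xffffffffffffffff
[3] tail/ones = 0xffffffffffffffff
[4] tail/ones = 0xffffffffffffffff
[5] tail/ones = 0xffffffffffffffff
[6] tail/ones = 0xffffffffffffffff
[7] tail/ones = 0xffffffffffffffff

vd = [20, 98, 18446744073709551615, 18446744073709551615, 18446744073709551615, 18446744073709551615, 18446744073709551615, 18446744073709551615]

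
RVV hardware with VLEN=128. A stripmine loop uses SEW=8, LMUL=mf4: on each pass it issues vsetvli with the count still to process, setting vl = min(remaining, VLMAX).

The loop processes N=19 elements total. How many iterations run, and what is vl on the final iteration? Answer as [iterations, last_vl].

VLMAX = (128 × 1/4) / 8 = 4 lanes
19 elements at 4/iter → 5 passes, remainder 3 on the last

[iterations, last_vl] = [5, 3]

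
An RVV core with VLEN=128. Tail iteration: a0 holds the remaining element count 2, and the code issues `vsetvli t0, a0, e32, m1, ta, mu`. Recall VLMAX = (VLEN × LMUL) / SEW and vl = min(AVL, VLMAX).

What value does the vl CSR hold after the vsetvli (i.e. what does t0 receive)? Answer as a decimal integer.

VLMAX = VLEN×LMUL/SEW = 128×1/32 = 4
AVL=2 ≤ VLMAX=4, so vl = 2

vl = 2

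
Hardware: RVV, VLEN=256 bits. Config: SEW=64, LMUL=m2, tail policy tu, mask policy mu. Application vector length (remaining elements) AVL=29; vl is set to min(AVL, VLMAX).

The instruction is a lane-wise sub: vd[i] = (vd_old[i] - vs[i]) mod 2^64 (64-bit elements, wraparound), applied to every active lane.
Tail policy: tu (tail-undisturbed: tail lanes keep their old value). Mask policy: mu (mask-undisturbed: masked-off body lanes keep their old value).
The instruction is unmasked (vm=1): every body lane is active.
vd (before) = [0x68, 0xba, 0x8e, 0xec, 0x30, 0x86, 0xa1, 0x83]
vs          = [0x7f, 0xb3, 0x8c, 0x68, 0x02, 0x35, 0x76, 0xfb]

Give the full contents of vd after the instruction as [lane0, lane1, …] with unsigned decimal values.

VLMAX = VLEN×LMUL/SEW = 256×2/64 = 8
vl ← min(29, 8) = 8
lane  0: sub(0x68,0x7f) ⇒ 0xffffffffffffffe9
lane  1: sub(0xba,0xb3) ⇒ 0x07
lane  2: sub(0x8e,0x8c) ⇒ 0x02
lane  3: sub(0xec,0x68) ⇒ 0x84
lane  4: sub(0x30,0x02) ⇒ 0x2e
lane  5: sub(0x86,0x35) ⇒ 0x51
lane  6: sub(0xa1,0x76) ⇒ 0x2b
lane  7: sub(0x83,0xfb) ⇒ 0xffffffffffffff88

vd = [18446744073709551593, 7, 2, 132, 46, 81, 43, 18446744073709551496]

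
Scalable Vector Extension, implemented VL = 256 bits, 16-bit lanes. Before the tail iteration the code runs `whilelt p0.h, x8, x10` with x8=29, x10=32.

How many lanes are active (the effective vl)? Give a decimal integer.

lane count: 256 div 16 = 16
active while 29+j < 32, i.e. j ∈ [0,3) capped at 16 ⇒ 3

vl = 3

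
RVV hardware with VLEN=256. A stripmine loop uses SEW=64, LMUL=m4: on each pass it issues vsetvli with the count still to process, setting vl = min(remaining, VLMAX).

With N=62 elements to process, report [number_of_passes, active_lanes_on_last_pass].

lanes per group: 256·4/64 = 16
62 elements at 16/iter → 4 passes, remainder 14 on the last

[iterations, last_vl] = [4, 14]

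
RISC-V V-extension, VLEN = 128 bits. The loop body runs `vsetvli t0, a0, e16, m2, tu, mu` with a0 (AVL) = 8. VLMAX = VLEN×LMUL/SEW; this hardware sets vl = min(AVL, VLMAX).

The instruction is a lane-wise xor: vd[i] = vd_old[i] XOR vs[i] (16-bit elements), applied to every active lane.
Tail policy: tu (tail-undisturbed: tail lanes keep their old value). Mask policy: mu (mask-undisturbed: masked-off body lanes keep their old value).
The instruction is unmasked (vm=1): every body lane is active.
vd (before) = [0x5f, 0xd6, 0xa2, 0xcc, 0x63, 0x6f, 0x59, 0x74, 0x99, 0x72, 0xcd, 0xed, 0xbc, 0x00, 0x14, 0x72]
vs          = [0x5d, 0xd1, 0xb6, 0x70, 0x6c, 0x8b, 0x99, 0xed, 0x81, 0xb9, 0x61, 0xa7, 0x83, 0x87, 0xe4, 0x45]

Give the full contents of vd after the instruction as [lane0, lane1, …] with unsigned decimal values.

VLMAX = (128 × 2) / 16 = 16 lanes
vl = min(AVL, VLMAX) = min(8, 16) = 8
lane  0: xor(0x5f,0x5d) ⇒ 0x02
lane  1: xor(0xd6,0xd1) ⇒ 0x07
lane  2: xor(0xa2,0xb6) ⇒ 0x14
lane  3: xor(0xcc,0x70) ⇒ 0xbc
lane  4: xor(0x63,0x6c) ⇒ 0x0f
lane  5: xor(0x6f,0x8b) ⇒ 0xe4
lane  6: xor(0x59,0x99) ⇒ 0xc0
lane  7: xor(0x74,0xed) ⇒ 0x99
lane  8: tail/keep ⇒ 0x99
lane  9: tail/keep ⇒ 0x72
lane 10: tail/keep ⇒ 0xcd
lane 11: tail/keep ⇒ 0xed
lane 12: tail/keep ⇒ 0xbc
lane 13: tail/keep ⇒ 0x00
lane 14: tail/keep ⇒ 0x14
lane 15: tail/keep ⇒ 0x72

vd = [2, 7, 20, 188, 15, 228, 192, 153, 153, 114, 205, 237, 188, 0, 20, 114]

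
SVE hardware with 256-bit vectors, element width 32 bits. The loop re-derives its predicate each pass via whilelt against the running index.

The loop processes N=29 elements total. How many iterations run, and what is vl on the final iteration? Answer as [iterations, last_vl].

[iterations, last_vl] = [4, 5]

lane count: 256 div 32 = 8
iterations = ceil(29/8) = 4; final-pass vl = 5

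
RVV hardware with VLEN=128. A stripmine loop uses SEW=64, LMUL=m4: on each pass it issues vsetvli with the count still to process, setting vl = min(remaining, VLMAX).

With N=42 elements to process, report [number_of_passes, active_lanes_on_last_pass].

lanes per group: 128·4/64 = 8
N=42: ⌈42/8⌉ = 6 iters; last vl = 42 − 5×8 = 2

[iterations, last_vl] = [6, 2]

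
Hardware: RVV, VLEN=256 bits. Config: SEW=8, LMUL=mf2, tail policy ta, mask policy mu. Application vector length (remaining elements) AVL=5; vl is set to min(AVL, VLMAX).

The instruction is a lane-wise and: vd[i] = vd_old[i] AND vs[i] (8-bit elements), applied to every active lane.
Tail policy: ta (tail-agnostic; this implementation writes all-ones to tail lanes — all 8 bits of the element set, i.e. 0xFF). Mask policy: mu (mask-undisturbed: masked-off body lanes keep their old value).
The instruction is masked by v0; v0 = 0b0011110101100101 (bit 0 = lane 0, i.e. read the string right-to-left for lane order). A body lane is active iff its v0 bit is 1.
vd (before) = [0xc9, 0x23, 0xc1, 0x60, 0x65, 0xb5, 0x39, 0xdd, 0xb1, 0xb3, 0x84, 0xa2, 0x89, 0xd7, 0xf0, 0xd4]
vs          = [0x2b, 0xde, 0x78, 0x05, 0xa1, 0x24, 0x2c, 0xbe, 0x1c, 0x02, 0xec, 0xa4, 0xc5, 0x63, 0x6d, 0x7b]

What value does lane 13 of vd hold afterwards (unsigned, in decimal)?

VLMAX = (256 × 1/2) / 8 = 16 lanes
vl = min(AVL, VLMAX) = min(5, 16) = 5
  i=0: and(0xc9,0x2b) → 9
  i=1: mask-off/keep → 35
  i=2: and(0xc1,0x78) → 64
  i=3: mask-off/keep → 96
  i=4: mask-off/keep → 101
  i=5: tail/ones → 255
  i=6: tail/ones → 255
  i=7: tail/ones → 255
  i=8: tail/ones → 255
  i=9: tail/ones → 255
  i=10: tail/ones → 255
  i=11: tail/ones → 255
  i=12: tail/ones → 255
  i=13: tail/ones → 255
  i=14: tail/ones → 255
  i=15: tail/ones → 255

vd[13] = 255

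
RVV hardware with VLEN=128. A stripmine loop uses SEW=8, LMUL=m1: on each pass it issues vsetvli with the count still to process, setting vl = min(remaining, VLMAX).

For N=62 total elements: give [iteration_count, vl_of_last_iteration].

VLMAX = VLEN×LMUL/SEW = 128×1/8 = 16
62 elements at 16/iter → 4 passes, remainder 14 on the last

[iterations, last_vl] = [4, 14]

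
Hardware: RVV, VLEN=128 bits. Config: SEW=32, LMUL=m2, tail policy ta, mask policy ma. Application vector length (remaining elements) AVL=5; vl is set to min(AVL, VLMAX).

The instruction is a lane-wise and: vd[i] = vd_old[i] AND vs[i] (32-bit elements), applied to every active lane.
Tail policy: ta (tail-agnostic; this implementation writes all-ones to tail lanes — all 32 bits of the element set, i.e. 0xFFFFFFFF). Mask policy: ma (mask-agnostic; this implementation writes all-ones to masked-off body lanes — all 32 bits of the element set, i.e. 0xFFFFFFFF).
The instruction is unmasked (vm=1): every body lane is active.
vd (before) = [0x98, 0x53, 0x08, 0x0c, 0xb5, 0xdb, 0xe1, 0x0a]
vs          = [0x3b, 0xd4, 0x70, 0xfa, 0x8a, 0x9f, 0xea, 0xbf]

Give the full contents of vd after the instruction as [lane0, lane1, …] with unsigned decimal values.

vd = [24, 80, 0, 8, 128, 4294967295, 4294967295, 4294967295]

VLMAX = VLEN×LMUL/SEW = 128×2/32 = 8
vl = min(AVL, VLMAX) = min(5, 8) = 5
  i=0: and(0x98,0x3b) → 24
  i=1: and(0x53,0xd4) → 80
  i=2: and(0x08,0x70) → 0
  i=3: and(0x0c,0xfa) → 8
  i=4: and(0xb5,0x8a) → 128
  i=5: tail/ones → 4294967295
  i=6: tail/ones → 4294967295
  i=7: tail/ones → 4294967295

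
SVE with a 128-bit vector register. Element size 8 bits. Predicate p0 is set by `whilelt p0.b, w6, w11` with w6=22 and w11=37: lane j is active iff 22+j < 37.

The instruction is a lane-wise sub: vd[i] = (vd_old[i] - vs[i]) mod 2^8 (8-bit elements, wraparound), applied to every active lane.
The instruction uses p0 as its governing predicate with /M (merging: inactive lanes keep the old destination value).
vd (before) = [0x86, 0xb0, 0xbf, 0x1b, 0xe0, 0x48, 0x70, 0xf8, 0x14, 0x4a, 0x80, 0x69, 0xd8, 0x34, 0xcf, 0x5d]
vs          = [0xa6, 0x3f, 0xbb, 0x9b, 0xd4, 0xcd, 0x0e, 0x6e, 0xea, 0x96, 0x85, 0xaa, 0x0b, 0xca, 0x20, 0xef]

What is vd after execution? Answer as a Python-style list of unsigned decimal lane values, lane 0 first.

vd = [224, 113, 4, 128, 12, 123, 98, 138, 42, 180, 251, 191, 205, 106, 175, 93]

128-bit reg / 8-bit elem → 16 lanes
p0[j] = (22+j < 37); true for j=0..14 → 15 lanes set
[0] sub(0x86,0xa6) = 0xe0
[1] sub(0xb0,0x3f) = 0x71
[2] sub(0xbf,0xbb) = 0x04
[3] sub(0x1b,0x9b) = 0x80
[4] sub(0xe0,0xd4) = 0x0c
[5] sub(0x48,0xcd) = 0x7b
[6] sub(0x70,0x0e) = 0x62
[7] sub(0xf8,0x6e) = 0x8a
[8] sub(0x14,0xea) = 0x2a
[9] sub(0x4a,0x96) = 0xb4
[10] sub(0x80,0x85) = 0xfb
[11] sub(0x69,0xaa) = 0xbf
[12] sub(0xd8,0x0b) = 0xcd
[13] sub(0x34,0xca) = 0x6a
[14] sub(0xcf,0x20) = 0xaf
[15] tail/keep = 0x5d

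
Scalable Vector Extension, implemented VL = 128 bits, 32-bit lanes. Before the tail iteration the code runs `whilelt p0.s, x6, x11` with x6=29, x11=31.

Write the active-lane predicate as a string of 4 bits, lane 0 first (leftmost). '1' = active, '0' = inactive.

predicate = 1100

register lanes = 128/32 = 4
active while 29+j < 31, i.e. j ∈ [0,2) capped at 4 ⇒ 2
bits (lane 0 leftmost): 1100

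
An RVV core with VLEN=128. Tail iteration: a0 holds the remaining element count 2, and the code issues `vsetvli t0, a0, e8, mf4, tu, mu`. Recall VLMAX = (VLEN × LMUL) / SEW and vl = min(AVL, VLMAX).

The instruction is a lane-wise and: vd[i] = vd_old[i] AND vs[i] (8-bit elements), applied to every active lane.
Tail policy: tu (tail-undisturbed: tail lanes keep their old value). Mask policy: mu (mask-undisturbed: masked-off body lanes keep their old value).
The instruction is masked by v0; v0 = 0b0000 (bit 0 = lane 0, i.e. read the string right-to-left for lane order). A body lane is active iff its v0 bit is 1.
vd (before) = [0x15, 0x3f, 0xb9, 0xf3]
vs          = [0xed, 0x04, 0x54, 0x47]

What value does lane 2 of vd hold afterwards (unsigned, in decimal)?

vd[2] = 185

VLMAX = VLEN×LMUL/SEW = 128×1/4/8 = 4
vl ← min(2, 4) = 2
[0] mask-off/keep = 0x15
[1] mask-off/keep = 0x3f
[2] tail/keep = 0xb9
[3] tail/keep = 0xf3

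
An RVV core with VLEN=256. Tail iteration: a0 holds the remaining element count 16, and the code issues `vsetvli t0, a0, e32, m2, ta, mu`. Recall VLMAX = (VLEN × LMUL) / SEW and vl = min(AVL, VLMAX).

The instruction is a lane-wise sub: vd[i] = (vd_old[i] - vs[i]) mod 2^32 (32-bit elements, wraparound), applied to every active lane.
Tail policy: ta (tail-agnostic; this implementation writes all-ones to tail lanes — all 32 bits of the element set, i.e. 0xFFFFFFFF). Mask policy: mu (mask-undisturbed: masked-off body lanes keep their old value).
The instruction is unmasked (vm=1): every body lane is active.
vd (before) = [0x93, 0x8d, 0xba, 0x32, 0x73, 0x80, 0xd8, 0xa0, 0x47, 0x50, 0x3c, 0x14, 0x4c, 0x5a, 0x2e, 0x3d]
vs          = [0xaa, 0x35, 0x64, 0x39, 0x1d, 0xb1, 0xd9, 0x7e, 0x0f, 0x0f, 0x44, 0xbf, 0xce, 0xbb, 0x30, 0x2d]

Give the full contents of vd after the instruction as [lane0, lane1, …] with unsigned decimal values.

vd = [4294967273, 88, 86, 4294967289, 86, 4294967247, 4294967295, 34, 56, 65, 4294967288, 4294967125, 4294967166, 4294967199, 4294967294, 16]

lanes per group: 256·2/32 = 16
vl = min(AVL, VLMAX) = min(16, 16) = 16
[0] sub(0x93,0xaa) = 0xffffffe9
[1] sub(0x8d,0x35) = 0x58
[2] sub(0xba,0x64) = 0x56
[3] sub(0x32,0x39) = 0xfffffff9
[4] sub(0x73,0x1d) = 0x56
[5] sub(0x80,0xb1) = 0xffffffcf
[6] sub(0xd8,0xd9) = 0xffffffff
[7] sub(0xa0,0x7e) = 0x22
[8] sub(0x47,0x0f) = 0x38
[9] sub(0x50,0x0f) = 0x41
[10] sub(0x3c,0x44) = 0xfffffff8
[11] sub(0x14,0xbf) = 0xffffff55
[12] sub(0x4c,0xce) = 0xffffff7e
[13] sub(0x5a,0xbb) = 0xffffff9f
[14] sub(0x2e,0x30) = 0xfffffffe
[15] sub(0x3d,0x2d) = 0x10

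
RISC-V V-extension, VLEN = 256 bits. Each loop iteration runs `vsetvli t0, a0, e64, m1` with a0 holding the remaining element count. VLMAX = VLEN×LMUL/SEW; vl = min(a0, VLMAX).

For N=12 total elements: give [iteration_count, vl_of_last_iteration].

VLMAX = (256 × 1) / 64 = 4 lanes
iterations = ceil(12/4) = 3; final-pass vl = 4

[iterations, last_vl] = [3, 4]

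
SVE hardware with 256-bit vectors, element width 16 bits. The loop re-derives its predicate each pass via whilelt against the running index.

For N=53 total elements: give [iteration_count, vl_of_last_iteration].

[iterations, last_vl] = [4, 5]

256-bit reg / 16-bit elem → 16 lanes
53 elements at 16/iter → 4 passes, remainder 5 on the last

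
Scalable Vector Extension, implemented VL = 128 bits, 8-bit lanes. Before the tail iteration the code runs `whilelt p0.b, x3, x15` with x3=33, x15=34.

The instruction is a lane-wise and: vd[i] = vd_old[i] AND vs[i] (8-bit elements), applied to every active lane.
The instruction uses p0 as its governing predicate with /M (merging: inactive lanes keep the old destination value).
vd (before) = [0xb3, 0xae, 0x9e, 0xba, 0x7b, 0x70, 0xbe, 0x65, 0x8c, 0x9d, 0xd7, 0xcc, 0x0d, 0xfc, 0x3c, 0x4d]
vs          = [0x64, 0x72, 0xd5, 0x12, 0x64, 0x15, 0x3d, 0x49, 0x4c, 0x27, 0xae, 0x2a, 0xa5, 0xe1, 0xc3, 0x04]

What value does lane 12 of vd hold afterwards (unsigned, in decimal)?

128-bit reg / 8-bit elem → 16 lanes
p0[j] = (33+j < 34); true for j=0..0 → 1 lanes set
[0] and(0xb3,0x64) = 0x20
[1] tail/keep = 0xae
[2] tail/keep = 0x9e
[3] tail/keep = 0xba
[4] tail/keep = 0x7b
[5] tail/keep = 0x70
[6] tail/keep = 0xbe
[7] tail/keep = 0x65
[8] tail/keep = 0x8c
[9] tail/keep = 0x9d
[10] tail/keep = 0xd7
[11] tail/keep = 0xcc
[12] tail/keep = 0x0d
[13] tail/keep = 0xfc
[14] tail/keep = 0x3c
[15] tail/keep = 0x4d

vd[12] = 13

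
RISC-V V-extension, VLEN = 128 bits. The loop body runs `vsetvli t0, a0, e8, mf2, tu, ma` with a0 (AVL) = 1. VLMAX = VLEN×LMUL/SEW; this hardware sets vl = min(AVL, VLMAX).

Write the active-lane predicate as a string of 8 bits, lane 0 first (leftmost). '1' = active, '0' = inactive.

lanes per group: 128·1/2/8 = 8
AVL=1 ≤ VLMAX=8, so vl = 1
bits (lane 0 leftmost): 10000000

predicate = 10000000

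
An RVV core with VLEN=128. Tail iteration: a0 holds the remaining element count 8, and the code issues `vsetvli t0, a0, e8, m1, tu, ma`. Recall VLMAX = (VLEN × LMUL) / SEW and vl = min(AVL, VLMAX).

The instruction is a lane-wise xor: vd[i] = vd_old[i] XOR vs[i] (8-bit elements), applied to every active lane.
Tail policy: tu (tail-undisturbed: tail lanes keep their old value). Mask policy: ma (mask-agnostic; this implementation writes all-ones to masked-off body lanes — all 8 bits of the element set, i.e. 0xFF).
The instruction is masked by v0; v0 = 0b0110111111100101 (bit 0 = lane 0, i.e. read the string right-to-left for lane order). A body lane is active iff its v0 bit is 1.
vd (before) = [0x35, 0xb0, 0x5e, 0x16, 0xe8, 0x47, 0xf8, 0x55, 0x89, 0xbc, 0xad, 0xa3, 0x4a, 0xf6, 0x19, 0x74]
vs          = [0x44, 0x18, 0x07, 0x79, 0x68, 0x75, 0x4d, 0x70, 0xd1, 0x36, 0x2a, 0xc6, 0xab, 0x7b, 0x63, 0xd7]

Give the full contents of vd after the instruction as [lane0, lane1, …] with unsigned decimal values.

vd = [113, 255, 89, 255, 255, 50, 181, 37, 137, 188, 173, 163, 74, 246, 25, 116]

lanes per group: 128·1/8 = 16
vl = min(AVL, VLMAX) = min(8, 16) = 8
lane  0: xor(0x35,0x44) ⇒ 0x71
lane  1: mask-off/ones ⇒ 0xff
lane  2: xor(0x5e,0x07) ⇒ 0x59
lane  3: mask-off/ones ⇒ 0xff
lane  4: mask-off/ones ⇒ 0xff
lane  5: xor(0x47,0x75) ⇒ 0x32
lane  6: xor(0xf8,0x4d) ⇒ 0xb5
lane  7: xor(0x55,0x70) ⇒ 0x25
lane  8: tail/keep ⇒ 0x89
lane  9: tail/keep ⇒ 0xbc
lane 10: tail/keep ⇒ 0xad
lane 11: tail/keep ⇒ 0xa3
lane 12: tail/keep ⇒ 0x4a
lane 13: tail/keep ⇒ 0xf6
lane 14: tail/keep ⇒ 0x19
lane 15: tail/keep ⇒ 0x74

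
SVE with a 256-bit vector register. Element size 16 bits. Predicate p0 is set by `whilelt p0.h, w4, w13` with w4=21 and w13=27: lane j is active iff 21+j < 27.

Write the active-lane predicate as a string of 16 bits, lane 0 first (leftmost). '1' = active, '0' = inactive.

256-bit reg / 16-bit elem → 16 lanes
whilelt: lane j active iff 21+j < 27 → j < 6 → 6 active
bits (lane 0 leftmost): 1111110000000000

predicate = 1111110000000000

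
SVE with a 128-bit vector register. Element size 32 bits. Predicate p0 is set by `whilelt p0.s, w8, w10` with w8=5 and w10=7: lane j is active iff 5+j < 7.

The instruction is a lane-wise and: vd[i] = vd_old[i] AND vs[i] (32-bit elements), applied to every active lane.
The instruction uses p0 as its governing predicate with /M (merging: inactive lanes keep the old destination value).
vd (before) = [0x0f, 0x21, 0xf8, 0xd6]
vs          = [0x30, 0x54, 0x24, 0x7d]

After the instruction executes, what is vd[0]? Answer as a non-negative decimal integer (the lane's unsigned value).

vd[0] = 0

lane count: 128 div 32 = 4
whilelt: lane j active iff 5+j < 7 → j < 2 → 2 active
lane  0: and(0x0f,0x30) ⇒ 0x00
lane  1: and(0x21,0x54) ⇒ 0x00
lane  2: tail/keep ⇒ 0xf8
lane  3: tail/keep ⇒ 0xd6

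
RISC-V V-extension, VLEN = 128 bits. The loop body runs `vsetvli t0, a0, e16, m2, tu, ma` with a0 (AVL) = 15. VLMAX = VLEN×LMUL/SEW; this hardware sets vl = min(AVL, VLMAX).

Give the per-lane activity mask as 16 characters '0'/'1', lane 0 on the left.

lanes per group: 128·2/16 = 16
vl ← min(15, 16) = 15
bits (lane 0 leftmost): 1111111111111110

predicate = 1111111111111110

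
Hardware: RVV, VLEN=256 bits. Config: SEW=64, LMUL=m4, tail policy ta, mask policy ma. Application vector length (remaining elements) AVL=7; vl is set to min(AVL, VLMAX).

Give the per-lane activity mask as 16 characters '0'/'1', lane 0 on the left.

predicate = 1111111000000000

VLMAX = VLEN×LMUL/SEW = 256×4/64 = 16
vl = min(AVL, VLMAX) = min(7, 16) = 7
bits (lane 0 leftmost): 1111111000000000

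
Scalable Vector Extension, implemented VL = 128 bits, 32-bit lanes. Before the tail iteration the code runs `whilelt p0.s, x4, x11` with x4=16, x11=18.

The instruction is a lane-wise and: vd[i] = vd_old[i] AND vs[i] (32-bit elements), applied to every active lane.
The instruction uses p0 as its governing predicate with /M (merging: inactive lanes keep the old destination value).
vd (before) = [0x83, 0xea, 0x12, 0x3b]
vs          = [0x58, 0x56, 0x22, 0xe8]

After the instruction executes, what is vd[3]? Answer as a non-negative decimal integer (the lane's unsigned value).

register lanes = 128/32 = 4
whilelt: lane j active iff 16+j < 18 → j < 2 → 2 active
  i=0: and(0x83,0x58) → 0
  i=1: and(0xea,0x56) → 66
  i=2: tail/keep → 18
  i=3: tail/keep → 59

vd[3] = 59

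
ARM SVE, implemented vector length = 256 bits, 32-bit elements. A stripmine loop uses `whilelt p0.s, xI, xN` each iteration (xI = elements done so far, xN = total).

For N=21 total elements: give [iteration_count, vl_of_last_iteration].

256-bit reg / 32-bit elem → 8 lanes
iterations = ceil(21/8) = 3; final-pass vl = 5

[iterations, last_vl] = [3, 5]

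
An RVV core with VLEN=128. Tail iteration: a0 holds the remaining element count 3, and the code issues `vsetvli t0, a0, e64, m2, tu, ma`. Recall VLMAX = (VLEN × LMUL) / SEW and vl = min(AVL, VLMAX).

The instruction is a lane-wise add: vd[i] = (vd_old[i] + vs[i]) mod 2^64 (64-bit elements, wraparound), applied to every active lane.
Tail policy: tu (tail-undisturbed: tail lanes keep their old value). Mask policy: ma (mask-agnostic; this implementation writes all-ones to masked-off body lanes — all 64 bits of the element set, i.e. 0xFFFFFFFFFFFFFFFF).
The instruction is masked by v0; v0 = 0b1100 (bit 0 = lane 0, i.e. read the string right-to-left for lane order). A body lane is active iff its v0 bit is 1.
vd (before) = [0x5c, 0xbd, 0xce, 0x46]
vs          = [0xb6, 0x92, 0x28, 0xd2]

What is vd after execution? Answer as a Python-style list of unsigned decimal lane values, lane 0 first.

vd = [18446744073709551615, 18446744073709551615, 246, 70]

VLMAX = VLEN×LMUL/SEW = 128×2/64 = 4
vl = min(AVL, VLMAX) = min(3, 4) = 3
lane  0: mask-off/ones ⇒ 0xffffffffffffffff
lane  1: mask-off/ones ⇒ 0xffffffffffffffff
lane  2: add(0xce,0x28) ⇒ 0xf6
lane  3: tail/keep ⇒ 0x46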